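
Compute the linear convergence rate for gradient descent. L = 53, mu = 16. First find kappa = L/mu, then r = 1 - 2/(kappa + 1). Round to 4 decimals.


Step 1: Compute the condition number.
kappa = L/mu = 53/16 = 3.3125
Step 2: Compute the convergence rate.
r = 1 - 2/(kappa + 1) = 1 - 2*mu/(L + mu) = (L - mu)/(L + mu) = 37/69 = 0.5362


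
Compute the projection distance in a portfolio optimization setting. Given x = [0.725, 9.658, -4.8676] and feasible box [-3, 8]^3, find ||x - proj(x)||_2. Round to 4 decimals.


Project each component onto [-3, 8].
clip(0.725) = 0.725, clip(9.658) = 8.0, clip(-4.8676) = -3.0
Projection = [0.725, 8.0, -3.0]
Squared diffs: [0.0, 2.749, 3.4879]
Distance = sqrt(6.2369) = 2.4974


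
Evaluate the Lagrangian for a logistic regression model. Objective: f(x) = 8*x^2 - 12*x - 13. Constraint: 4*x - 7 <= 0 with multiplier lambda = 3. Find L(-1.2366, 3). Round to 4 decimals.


Step 1: Evaluate f(x).
f(-1.2366) = 8*(-1.2366)^2 - 12*(-1.2366) - 13 = 14.0726
Step 2: Evaluate g(x).
g(-1.2366) = 4*-1.2366 - 7 = -11.9464
Step 3: Compute Lagrangian.
L = 14.0726 + 3*-11.9464 = -21.7666


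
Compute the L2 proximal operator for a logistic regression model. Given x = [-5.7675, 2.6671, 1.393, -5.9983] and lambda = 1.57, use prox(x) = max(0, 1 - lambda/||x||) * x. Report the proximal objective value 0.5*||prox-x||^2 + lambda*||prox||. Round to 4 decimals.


Step 1: Compute ||x||.
||x|| = 8.8486
Step 2: Compute scaling factor.
scale = max(0, 1 - 1.57/8.8486) = 0.8226
Step 3: prox(x) = [-4.7442, 2.1939, 1.1458, -4.934]
||prox(x)|| = 7.2786
Step 4: Proximal objective.
0.5*||prox-x||^2 = 1.2325
lambda*||prox|| = 11.4274
Total = 12.6598


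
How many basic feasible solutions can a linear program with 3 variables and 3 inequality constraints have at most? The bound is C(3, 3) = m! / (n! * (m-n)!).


Each vertex corresponds to some choice of n active constraints out of m, so the number of vertices is at most C(m, n) = m! / (n!(m-n)!).
m = 3, n = 3
Numerator: 3 * 2 * 1
Denominator: 3! = 6
C(3, 3) = 1


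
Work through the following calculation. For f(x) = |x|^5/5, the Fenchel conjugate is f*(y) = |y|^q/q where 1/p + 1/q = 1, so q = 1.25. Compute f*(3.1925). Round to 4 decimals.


The conjugate exponent q satisfies 1/p + 1/q = 1.
p = 5, so q = 5/(5 - 1) = 1.25
|y|^q = 3.1925^1.25 = 4.2674
f*(3.1925) = 4.2674 / 1.25 = 3.4139


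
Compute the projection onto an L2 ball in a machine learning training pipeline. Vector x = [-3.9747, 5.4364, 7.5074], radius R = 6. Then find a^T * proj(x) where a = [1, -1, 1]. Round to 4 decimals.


Step 1: Compute ||x|| (intermediates to 6 decimals).
||x|| = sqrt((-3.9747)^2 + 5.4364^2 + 7.5074^2) = 10.085323
Step 2: Project.
Since ||x|| > R, scale = R/||x|| = 6/10.085323 = 0.594924, proj(x) = scale * x
proj(x) = [-2.364644, 3.234245, 4.466332]
Step 3: Dot product.
a^T * proj(x) = 1*(-2.364644) - 1*3.234245 + 1*4.466332 = -1.1326


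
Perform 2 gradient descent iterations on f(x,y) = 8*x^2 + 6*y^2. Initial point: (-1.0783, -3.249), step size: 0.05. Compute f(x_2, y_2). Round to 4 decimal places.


Gradient descent on f(x,y) = 8*x^2 + 6*y^2.
Starting point: (-1.0783, -3.249), alpha = 0.05
Step 1: grad_x = 2*8*-1.0783 = -17.2528, grad_y = 2*6*-3.249 = -38.988
  x_1 = -1.0783 - 0.05*-17.2528 = -0.2157
  y_1 = -3.249 - 0.05*-38.988 = -1.2996
Step 2: grad_x = 2*8*-0.2157 = -3.4506, grad_y = 2*6*-1.2996 = -15.5952
  x_2 = -0.2157 - 0.05*-3.4506 = -0.0431
  y_2 = -1.2996 - 0.05*-15.5952 = -0.5198
f(-0.0431, -0.5198) = 8*(-0.0431)^2 + 6*(-0.5198)^2 = 1.6363


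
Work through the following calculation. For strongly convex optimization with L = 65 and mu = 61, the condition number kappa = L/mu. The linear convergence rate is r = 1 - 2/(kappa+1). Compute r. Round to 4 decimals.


Step 1: Compute the condition number.
kappa = L/mu = 65/61 = 1.0656
Step 2: Compute the convergence rate.
r = 1 - 2/(kappa + 1) = 1 - 2*mu/(L + mu) = (L - mu)/(L + mu) = 4/126 = 0.0317


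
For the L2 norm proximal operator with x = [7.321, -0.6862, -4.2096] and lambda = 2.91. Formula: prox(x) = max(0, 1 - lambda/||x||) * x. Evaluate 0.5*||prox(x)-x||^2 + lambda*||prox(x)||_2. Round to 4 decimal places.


Step 1: Compute ||x||.
||x|| = 8.4728
Step 2: Compute scaling factor.
scale = max(0, 1 - 2.91/8.4728) = 0.6565
Step 3: prox(x) = [4.8066, -0.4505, -2.7638]
||prox(x)|| = 5.5628
Step 4: Proximal objective.
0.5*||prox-x||^2 = 4.2341
lambda*||prox|| = 16.1877
Total = 20.4219


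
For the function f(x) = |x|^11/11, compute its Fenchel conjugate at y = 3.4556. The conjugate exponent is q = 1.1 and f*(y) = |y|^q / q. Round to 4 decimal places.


The conjugate exponent q satisfies 1/p + 1/q = 1.
p = 11, so q = 11/(11 - 1) = 1.1
|y|^q = 3.4556^1.1 = 3.9118
f*(3.4556) = 3.9118 / 1.1 = 3.5562


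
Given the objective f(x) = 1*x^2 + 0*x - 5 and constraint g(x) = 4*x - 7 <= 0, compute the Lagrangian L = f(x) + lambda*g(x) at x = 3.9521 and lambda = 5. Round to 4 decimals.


Step 1: Evaluate f(x).
f(3.9521) = 1*3.9521^2 + 0*3.9521 - 5 = 10.6191
Step 2: Evaluate g(x).
g(3.9521) = 4*3.9521 - 7 = 8.8084
Step 3: Compute Lagrangian.
L = 10.6191 + 5*8.8084 = 54.6611


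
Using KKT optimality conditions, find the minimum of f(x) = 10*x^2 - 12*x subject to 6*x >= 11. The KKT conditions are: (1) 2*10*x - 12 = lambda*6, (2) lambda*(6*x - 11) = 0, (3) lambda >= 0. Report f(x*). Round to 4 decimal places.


Step 1: Try lambda = 0 (constraint inactive).
x_unc = 12/(2*10) = 0.6
Check: 6*0.6 = 3.6 < 11 -- violated!
Step 2: Constraint must be active: 6*x = 11
x* = 11/6 = 1.8333 (rounded; the exact value 11/6 is used below)
lambda = (2*10*(11/6) - 12)/6 = 4.1111
Step 3: Compute optimal value.
f(x*) = 10*(11/6)^2 - 12*(11/6) = 11.6111


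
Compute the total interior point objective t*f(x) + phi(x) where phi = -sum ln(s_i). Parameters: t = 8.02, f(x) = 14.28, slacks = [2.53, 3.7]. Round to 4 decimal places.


Step 1: Compute log-barrier.
ln values: [0.9282, 1.3083]
phi = -(0.9282 + 1.3083) = -2.2366
Step 2: Compute augmented objective.
t*f(x) = 8.02*14.28 = 114.5256
Total = 114.5256 - 2.2366 = 112.289


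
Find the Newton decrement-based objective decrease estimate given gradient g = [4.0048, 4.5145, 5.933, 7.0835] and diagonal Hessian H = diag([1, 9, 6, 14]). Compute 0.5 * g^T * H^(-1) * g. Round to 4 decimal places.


Step 1: H is diagonal, so H^(-1) * g = [4.0048, 0.5016, 0.9888, 0.506].
Step 2: g^T H^(-1) g = sum_i g_i^2 / H_ii
  = (4.0048)^2/1 + (4.5145)^2/9 + (5.933)^2/6 + (7.0835)^2/14
  = 16.0384 + 2.2645 + 5.8667 + 3.584 = 27.7537
Step 3: Objective decrease = 0.5 * g^T H^(-1) g = 13.8768


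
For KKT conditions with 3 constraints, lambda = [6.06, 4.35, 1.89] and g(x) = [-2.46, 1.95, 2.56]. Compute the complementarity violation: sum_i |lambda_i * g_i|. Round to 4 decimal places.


KKT complementary slackness check:
lambda_1 * g_1 = 6.06 * -2.46 = -14.9076
lambda_2 * g_2 = 4.35 * 1.95 = 8.4825
lambda_3 * g_3 = 1.89 * 2.56 = 4.8384
Total violation = 14.9076 + 8.4825 + 4.8384 = 28.2285


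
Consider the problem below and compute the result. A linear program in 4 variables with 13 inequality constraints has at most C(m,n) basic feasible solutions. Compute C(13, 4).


Each vertex corresponds to some choice of n active constraints out of m, so the number of vertices is at most C(m, n) = m! / (n!(m-n)!).
m = 13, n = 4
Numerator: 13 * 12 * 11 * 10
Denominator: 4! = 24
C(13, 4) = 715


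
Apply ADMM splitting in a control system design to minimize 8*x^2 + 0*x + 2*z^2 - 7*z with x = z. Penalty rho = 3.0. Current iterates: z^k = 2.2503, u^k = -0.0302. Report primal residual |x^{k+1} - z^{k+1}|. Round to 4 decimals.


ADMM iteration with rho = 3.0, z^k = 2.2503, u^k = -0.0302
Step 1: x-update.
Minimize 8*x^2 + 0*x + (3.0/2)*(x - 2.2503 - 0.0302)^2
FOC: (2*8 + 3.0)*x = 0 + 3.0*(2.2503 + 0.0302)
x^{k+1} = 0.3601
Step 2: z-update.
Minimize 2*z^2 - 7*z + (3.0/2)*(0.3601 - z - 0.0302)^2
FOC: (2*2 + 3.0)*z = 7 + 3.0*(0.3601 - 0.0302)
z^{k+1} = 1.1414
Step 3: u-update.
u^{k+1} = -0.0302 + 0.3601 - 1.1414 = -0.8115
Step 4: Primal residual = |0.3601 - 1.1414| = 0.7813


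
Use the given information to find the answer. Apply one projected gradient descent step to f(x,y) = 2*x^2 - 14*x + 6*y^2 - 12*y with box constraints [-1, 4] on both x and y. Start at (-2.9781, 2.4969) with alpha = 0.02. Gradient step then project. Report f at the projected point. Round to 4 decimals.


Step 1: Compute gradient at (-2.9781, 2.4969).
grad_x = 2*2*-2.9781 - 14 = -25.9124
grad_y = 2*6*2.4969 - 12 = 17.9628
Step 2: Gradient step.
x_raw = -2.9781 - 0.02*-25.9124 = -2.4599
y_raw = 2.4969 - 0.02*17.9628 = 2.1376
Step 3: Project onto [-1, 4].
x_proj = clip(-2.4599) = -1.0
y_proj = clip(2.1376) = 2.1376
Step 4: Evaluate f.
f(-1.0, 2.1376) = 17.7654


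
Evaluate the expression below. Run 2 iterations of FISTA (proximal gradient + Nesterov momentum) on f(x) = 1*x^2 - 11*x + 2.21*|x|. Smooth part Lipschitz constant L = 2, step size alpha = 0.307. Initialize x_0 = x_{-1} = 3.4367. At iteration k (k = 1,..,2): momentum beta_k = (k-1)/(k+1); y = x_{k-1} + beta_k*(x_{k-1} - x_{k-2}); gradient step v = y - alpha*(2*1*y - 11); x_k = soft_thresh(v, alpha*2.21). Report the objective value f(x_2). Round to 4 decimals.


FISTA on f(x) = 1*x^2 - 11*x + 2.21*|x|
L = 2, alpha = 0.307
Iteration 1: beta = 0.0, y = 3.4367 + 0.0*(3.4367 - 3.4367) = 3.4367
  grad(y) = -4.1266, v = y - alpha*grad = 4.7036
  prox(v) = soft_thresh(4.7036, 0.6785) = 4.0251
Iteration 2: beta = 0.3333, y = 4.0251 + 0.3333*(4.0251 - 3.4367) = 4.2212
  grad(y) = -2.5575, v = y - alpha*grad = 5.0064
  prox(v) = soft_thresh(5.0064, 0.6785) = 4.3279
f(x_2) = 1*4.3279^2 - 11*4.3279 + 2.21*|4.3279| = -19.3115


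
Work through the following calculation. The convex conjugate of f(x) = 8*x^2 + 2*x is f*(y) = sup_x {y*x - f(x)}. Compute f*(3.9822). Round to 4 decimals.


f*(y) = sup_x {y*x - a*x^2 - b*x} = sup_x {(y-b)*x - a*x^2}
FOC: (y - b) - 2a*x = 0 => x* = (y - b)/(2a)
x* = (3.9822 - 2)/(2*8) = 0.1239
f*(3.9822) = (y-b)^2/(4a) = (3.9822 - 2)^2/(4*8)
= 3.9291/32 = 0.1228


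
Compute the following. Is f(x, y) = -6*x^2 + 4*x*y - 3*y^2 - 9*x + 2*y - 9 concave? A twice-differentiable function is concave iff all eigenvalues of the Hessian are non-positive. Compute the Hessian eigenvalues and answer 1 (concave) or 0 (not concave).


The Hessian of f(x,y) = -6*x^2 + 4*x*y - 3*y^2 - 9*x + 2*y - 9 is:
H = [[-12, 4], [4, -6]]
Trace = -12 - 6 = -18
Determinant = -12*-6 - (4)^2 = 56
Discriminant = (-18)^2 - 4*56 = 100.0
Eigenvalues: lambda_1 = -14.0, lambda_2 = -4.0
The function is concave.

1


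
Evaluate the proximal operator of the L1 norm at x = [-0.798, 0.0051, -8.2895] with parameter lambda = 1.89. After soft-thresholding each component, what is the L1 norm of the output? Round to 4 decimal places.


Soft-thresholding with lambda = 1.89:
prox(-0.798) = sign(-0.798)*max(|-0.798| - 1.89, 0) = 0.0
prox(0.0051) = sign(0.0051)*max(|0.0051| - 1.89, 0) = 0.0
prox(-8.2895) = sign(-8.2895)*max(|-8.2895| - 1.89, 0) = -6.3995
prox(x) = [0.0, 0.0, -6.3995]
||prox(x)||_1 = 0.0 + 0.0 + 6.3995 = 6.3995


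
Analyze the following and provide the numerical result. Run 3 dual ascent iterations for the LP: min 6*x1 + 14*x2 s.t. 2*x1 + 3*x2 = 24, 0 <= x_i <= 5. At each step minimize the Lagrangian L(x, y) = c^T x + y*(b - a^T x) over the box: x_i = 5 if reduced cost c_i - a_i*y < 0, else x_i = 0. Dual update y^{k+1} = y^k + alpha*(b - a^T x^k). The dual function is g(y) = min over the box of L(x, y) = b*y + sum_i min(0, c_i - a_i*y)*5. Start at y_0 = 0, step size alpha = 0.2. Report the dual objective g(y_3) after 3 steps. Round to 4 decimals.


Dual ascent for LP: min 6*x1 + 14*x2, 2*x1 + 3*x2 = 24, 0 <= x_i <= 5
Step 1: y^k = 0.0, reduced costs: (6.0, 14.0)
  x^k = (0.0, 0.0), subgradient = b - a^T x = 24.0
  y^{k+1} = 0.0 + 0.2*24.0 = 4.8
Step 2: y^k = 4.8, reduced costs: (-3.6, -0.4)
  x^k = (5.0, 5.0), subgradient = b - a^T x = -1.0
  y^{k+1} = 4.8 + 0.2*-1.0 = 4.6
Step 3: y^k = 4.6, reduced costs: (-3.2, 0.2)
  x^k = (5.0, 0.0), subgradient = b - a^T x = 14.0
  y^{k+1} = 4.6 + 0.2*14.0 = 7.4
Dual objective at y_3 = 7.4: reduced costs (-8.8, -8.2), box minimizer x = (5.0, 5.0)
g(y_3) = b*y + (c1 - a1*y)*x1 + (c2 - a2*y)*x2 = 24*7.4 + (-8.8)*5.0 + (-8.2)*5.0 = 177.6 - 44.0 - 41.0 = 92.6


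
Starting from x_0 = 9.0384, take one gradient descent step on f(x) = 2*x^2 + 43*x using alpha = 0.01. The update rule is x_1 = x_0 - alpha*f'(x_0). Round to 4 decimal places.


We compute the gradient at x_0 and apply the update.
f'(x) = 4*x + 43
f'(9.0384) = 4*9.0384 + 43 = 79.1536
x_1 = 9.0384 - 0.01*79.1536 = 8.2469


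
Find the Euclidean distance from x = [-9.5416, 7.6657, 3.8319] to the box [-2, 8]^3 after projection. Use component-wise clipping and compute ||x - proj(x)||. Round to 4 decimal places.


Project each component onto [-2, 8].
clip(-9.5416) = -2.0, clip(7.6657) = 7.6657, clip(3.8319) = 3.8319
Projection = [-2.0, 7.6657, 3.8319]
Squared diffs: [56.8757, 0.0, 0.0]
Distance = sqrt(56.8757) = 7.5416


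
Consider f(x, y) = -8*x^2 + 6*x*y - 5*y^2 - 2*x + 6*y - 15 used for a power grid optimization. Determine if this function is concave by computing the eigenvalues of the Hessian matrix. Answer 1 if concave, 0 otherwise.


The Hessian of f(x,y) = -8*x^2 + 6*x*y - 5*y^2 - 2*x + 6*y - 15 is:
H = [[-16, 6], [6, -10]]
Trace = -16 - 10 = -26
Determinant = -16*-10 - (6)^2 = 124
Discriminant = (-26)^2 - 4*124 = 180.0
Eigenvalues: lambda_1 = -19.7082, lambda_2 = -6.2918
The function is concave.

1


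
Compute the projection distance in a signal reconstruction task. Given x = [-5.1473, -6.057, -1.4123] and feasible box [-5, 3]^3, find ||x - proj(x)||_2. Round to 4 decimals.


Project each component onto [-5, 3].
clip(-5.1473) = -5.0, clip(-6.057) = -5.0, clip(-1.4123) = -1.4123
Projection = [-5.0, -5.0, -1.4123]
Squared diffs: [0.0217, 1.1172, 0.0]
Distance = sqrt(1.1389) = 1.0672


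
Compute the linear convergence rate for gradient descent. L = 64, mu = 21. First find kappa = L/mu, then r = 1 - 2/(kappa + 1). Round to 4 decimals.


Step 1: Compute the condition number.
kappa = L/mu = 64/21 = 3.0476
Step 2: Compute the convergence rate.
r = 1 - 2/(kappa + 1) = 1 - 2*mu/(L + mu) = (L - mu)/(L + mu) = 43/85 = 0.5059


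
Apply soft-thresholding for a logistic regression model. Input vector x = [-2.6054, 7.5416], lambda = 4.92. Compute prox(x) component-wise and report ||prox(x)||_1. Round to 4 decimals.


Soft-thresholding with lambda = 4.92:
prox(-2.6054) = sign(-2.6054)*max(|-2.6054| - 4.92, 0) = 0.0
prox(7.5416) = sign(7.5416)*max(|7.5416| - 4.92, 0) = 2.6216
prox(x) = [0.0, 2.6216]
||prox(x)||_1 = 0.0 + 2.6216 = 2.6216


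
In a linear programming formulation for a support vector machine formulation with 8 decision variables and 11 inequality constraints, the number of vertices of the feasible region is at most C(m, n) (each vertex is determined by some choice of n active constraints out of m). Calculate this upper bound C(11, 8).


Each vertex corresponds to some choice of n active constraints out of m, so the number of vertices is at most C(m, n) = m! / (n!(m-n)!).
m = 11, n = 8
Numerator: 11 * 10 * 9 * 8 * 7 * 6 * 5 * 4
Denominator: 8! = 40320
C(11, 8) = 165


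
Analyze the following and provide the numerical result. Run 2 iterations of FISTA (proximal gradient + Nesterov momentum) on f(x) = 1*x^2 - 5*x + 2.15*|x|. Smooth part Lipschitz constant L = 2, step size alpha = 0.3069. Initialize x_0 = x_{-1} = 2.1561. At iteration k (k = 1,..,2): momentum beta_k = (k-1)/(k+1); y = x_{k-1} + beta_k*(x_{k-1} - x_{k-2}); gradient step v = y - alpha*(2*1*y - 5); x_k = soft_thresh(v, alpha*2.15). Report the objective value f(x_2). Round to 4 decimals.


FISTA on f(x) = 1*x^2 - 5*x + 2.15*|x|
L = 2, alpha = 0.3069
Iteration 1: beta = 0.0, y = 2.1561 + 0.0*(2.1561 - 2.1561) = 2.1561
  grad(y) = -0.6878, v = y - alpha*grad = 2.3672
  prox(v) = soft_thresh(2.3672, 0.6598) = 1.7074
Iteration 2: beta = 0.3333, y = 1.7074 + 0.3333*(1.7074 - 2.1561) = 1.5578
  grad(y) = -1.8845, v = y - alpha*grad = 2.1361
  prox(v) = soft_thresh(2.1361, 0.6598) = 1.4763
f(x_2) = 1*1.4763^2 - 5*1.4763 + 2.15*|1.4763| = -2.028


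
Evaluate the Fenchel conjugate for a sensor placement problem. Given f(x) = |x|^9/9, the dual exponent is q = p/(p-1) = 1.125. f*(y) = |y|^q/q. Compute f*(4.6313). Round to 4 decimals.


The conjugate exponent q satisfies 1/p + 1/q = 1.
p = 9, so q = 9/(9 - 1) = 1.125
|y|^q = 4.6313^1.125 = 5.6094
f*(4.6313) = 5.6094 / 1.125 = 4.9861


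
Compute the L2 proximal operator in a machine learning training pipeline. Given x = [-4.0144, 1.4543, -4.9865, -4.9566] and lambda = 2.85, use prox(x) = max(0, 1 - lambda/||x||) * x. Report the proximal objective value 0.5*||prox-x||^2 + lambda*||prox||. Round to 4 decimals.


Step 1: Compute ||x||.
||x|| = 8.2258
Step 2: Compute scaling factor.
scale = max(0, 1 - 2.85/8.2258) = 0.6535
Step 3: prox(x) = [-2.6235, 0.9504, -3.2588, -3.2393]
||prox(x)|| = 5.3758
Step 4: Proximal objective.
0.5*||prox-x||^2 = 4.0613
lambda*||prox|| = 15.321
Total = 19.3822


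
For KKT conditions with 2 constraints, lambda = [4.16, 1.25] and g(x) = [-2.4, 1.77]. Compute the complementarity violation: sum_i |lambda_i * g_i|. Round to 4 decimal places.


KKT complementary slackness check:
lambda_1 * g_1 = 4.16 * -2.4 = -9.984
lambda_2 * g_2 = 1.25 * 1.77 = 2.2125
Total violation = 9.984 + 2.2125 = 12.1965


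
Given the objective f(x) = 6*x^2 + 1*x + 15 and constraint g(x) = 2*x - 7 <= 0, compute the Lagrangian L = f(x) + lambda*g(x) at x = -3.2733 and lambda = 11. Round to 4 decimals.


Step 1: Evaluate f(x).
f(-3.2733) = 6*(-3.2733)^2 + 1*(-3.2733) + 15 = 76.0137
Step 2: Evaluate g(x).
g(-3.2733) = 2*-3.2733 - 7 = -13.5466
Step 3: Compute Lagrangian.
L = 76.0137 + 11*-13.5466 = -72.9989


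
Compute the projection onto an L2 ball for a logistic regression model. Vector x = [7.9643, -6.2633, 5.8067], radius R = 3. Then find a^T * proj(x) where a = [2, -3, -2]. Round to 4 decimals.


Step 1: Compute ||x|| (intermediates to 6 decimals).
||x|| = sqrt(7.9643^2 + (-6.2633)^2 + 5.8067^2) = 11.678046
Step 2: Project.
Since ||x|| > R, scale = R/||x|| = 3/11.678046 = 0.256892, proj(x) = scale * x
proj(x) = [2.045965, -1.608992, 1.491695]
Step 3: Dot product.
a^T * proj(x) = 2*2.045965 - 3*(-1.608992) - 2*1.491695 = 5.9355


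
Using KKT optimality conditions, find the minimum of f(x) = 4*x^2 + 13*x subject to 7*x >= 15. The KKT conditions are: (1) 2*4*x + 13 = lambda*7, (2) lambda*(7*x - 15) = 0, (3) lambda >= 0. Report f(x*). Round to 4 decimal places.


Step 1: Try lambda = 0 (constraint inactive).
x_unc = -13/(2*4) = -1.625
Check: 7*-1.625 = -11.375 < 15 -- violated!
Step 2: Constraint must be active: 7*x = 15
x* = 15/7 = 2.1429 (rounded; the exact value 15/7 is used below)
lambda = (2*4*(15/7) + 13)/7 = 4.3061
Step 3: Compute optimal value.
f(x*) = 4*(15/7)^2 + 13*(15/7) = 46.2245


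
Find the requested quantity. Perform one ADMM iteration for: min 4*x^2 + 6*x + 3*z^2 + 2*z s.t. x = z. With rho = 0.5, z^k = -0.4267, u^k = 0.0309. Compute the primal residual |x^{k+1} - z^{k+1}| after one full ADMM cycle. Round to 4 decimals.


ADMM iteration with rho = 0.5, z^k = -0.4267, u^k = 0.0309
Step 1: x-update.
Minimize 4*x^2 + 6*x + (0.5/2)*(x + 0.4267 + 0.0309)^2
FOC: (2*4 + 0.5)*x = -6 + 0.5*(-0.4267 - 0.0309)
x^{k+1} = -0.7328
Step 2: z-update.
Minimize 3*z^2 + 2*z + (0.5/2)*(-0.7328 - z + 0.0309)^2
FOC: (2*3 + 0.5)*z = -2 + 0.5*(-0.7328 + 0.0309)
z^{k+1} = -0.3617
Step 3: u-update.
u^{k+1} = 0.0309 - 0.7328 + 0.3617 = -0.3402
Step 4: Primal residual = |-0.7328 + 0.3617| = 0.3711


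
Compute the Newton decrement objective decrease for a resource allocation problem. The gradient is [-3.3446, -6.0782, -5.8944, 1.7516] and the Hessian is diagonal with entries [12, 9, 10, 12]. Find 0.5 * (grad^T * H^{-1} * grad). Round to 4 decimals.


Step 1: H is diagonal, so H^(-1) * g = [-0.2787, -0.6754, -0.5894, 0.146].
Step 2: g^T H^(-1) g = sum_i g_i^2 / H_ii
  = (-3.3446)^2/12 + (-6.0782)^2/9 + (-5.8944)^2/10 + (1.7516)^2/12
  = 0.9322 + 4.1049 + 3.4744 + 0.2557 = 8.7672
Step 3: Objective decrease = 0.5 * g^T H^(-1) g = 4.3836


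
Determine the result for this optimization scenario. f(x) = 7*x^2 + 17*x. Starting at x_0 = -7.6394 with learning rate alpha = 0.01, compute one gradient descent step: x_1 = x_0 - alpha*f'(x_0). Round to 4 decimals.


We compute the gradient at x_0 and apply the update.
f'(x) = 14*x + 17
f'(-7.6394) = 14*-7.6394 + 17 = -89.9516
x_1 = -7.6394 - 0.01*-89.9516 = -6.7399


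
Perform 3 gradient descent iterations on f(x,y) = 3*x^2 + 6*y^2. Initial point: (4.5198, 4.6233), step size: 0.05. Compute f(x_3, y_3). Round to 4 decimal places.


Gradient descent on f(x,y) = 3*x^2 + 6*y^2.
Starting point: (4.5198, 4.6233), alpha = 0.05
Step 1: grad_x = 2*3*4.5198 = 27.1188, grad_y = 2*6*4.6233 = 55.4796
  x_1 = 4.5198 - 0.05*27.1188 = 3.1639
  y_1 = 4.6233 - 0.05*55.4796 = 1.8493
Step 2: grad_x = 2*3*3.1639 = 18.9832, grad_y = 2*6*1.8493 = 22.1918
  x_2 = 3.1639 - 0.05*18.9832 = 2.2147
  y_2 = 1.8493 - 0.05*22.1918 = 0.7397
Step 3: grad_x = 2*3*2.2147 = 13.2882, grad_y = 2*6*0.7397 = 8.8767
  x_3 = 2.2147 - 0.05*13.2882 = 1.5503
  y_3 = 0.7397 - 0.05*8.8767 = 0.2959
f(1.5503, 0.2959) = 3*1.5503^2 + 6*0.2959^2 = 7.7355


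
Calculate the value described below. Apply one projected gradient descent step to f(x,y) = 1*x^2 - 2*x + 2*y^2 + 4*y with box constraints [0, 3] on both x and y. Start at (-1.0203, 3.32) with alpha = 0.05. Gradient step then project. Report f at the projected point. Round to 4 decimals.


Step 1: Compute gradient at (-1.0203, 3.32).
grad_x = 2*1*-1.0203 - 2 = -4.0406
grad_y = 2*2*3.32 + 4 = 17.28
Step 2: Gradient step.
x_raw = -1.0203 - 0.05*-4.0406 = -0.8183
y_raw = 3.32 - 0.05*17.28 = 2.456
Step 3: Project onto [0, 3].
x_proj = clip(-0.8183) = 0.0
y_proj = clip(2.456) = 2.456
Step 4: Evaluate f.
f(0.0, 2.456) = 21.8879


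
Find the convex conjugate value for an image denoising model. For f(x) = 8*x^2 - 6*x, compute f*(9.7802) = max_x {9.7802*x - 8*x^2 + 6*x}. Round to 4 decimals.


f*(y) = sup_x {y*x - a*x^2 - b*x} = sup_x {(y-b)*x - a*x^2}
FOC: (y - b) - 2a*x = 0 => x* = (y - b)/(2a)
x* = (9.7802 + 6)/(2*8) = 0.9863
f*(9.7802) = (y-b)^2/(4a) = (9.7802 + 6)^2/(4*8)
= 249.0147/32 = 7.7817


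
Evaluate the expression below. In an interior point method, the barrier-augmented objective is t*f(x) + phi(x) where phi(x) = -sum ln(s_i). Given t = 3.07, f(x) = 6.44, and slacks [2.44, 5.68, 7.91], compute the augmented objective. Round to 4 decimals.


Step 1: Compute log-barrier.
ln values: [0.892, 1.737, 2.0681]
phi = -(0.892 + 1.737 + 2.0681) = -4.6971
Step 2: Compute augmented objective.
t*f(x) = 3.07*6.44 = 19.7708
Total = 19.7708 - 4.6971 = 15.0737


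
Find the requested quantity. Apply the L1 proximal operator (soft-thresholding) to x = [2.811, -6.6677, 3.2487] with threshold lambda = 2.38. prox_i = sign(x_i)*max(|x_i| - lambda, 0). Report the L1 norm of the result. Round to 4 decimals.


Soft-thresholding with lambda = 2.38:
prox(2.811) = sign(2.811)*max(|2.811| - 2.38, 0) = 0.431
prox(-6.6677) = sign(-6.6677)*max(|-6.6677| - 2.38, 0) = -4.2877
prox(3.2487) = sign(3.2487)*max(|3.2487| - 2.38, 0) = 0.8687
prox(x) = [0.431, -4.2877, 0.8687]
||prox(x)||_1 = 0.431 + 4.2877 + 0.8687 = 5.5874


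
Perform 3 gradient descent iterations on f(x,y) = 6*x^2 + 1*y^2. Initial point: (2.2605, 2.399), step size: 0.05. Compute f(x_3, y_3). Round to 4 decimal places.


Gradient descent on f(x,y) = 6*x^2 + 1*y^2.
Starting point: (2.2605, 2.399), alpha = 0.05
Step 1: grad_x = 2*6*2.2605 = 27.126, grad_y = 2*1*2.399 = 4.798
  x_1 = 2.2605 - 0.05*27.126 = 0.9042
  y_1 = 2.399 - 0.05*4.798 = 2.1591
Step 2: grad_x = 2*6*0.9042 = 10.8504, grad_y = 2*1*2.1591 = 4.3182
  x_2 = 0.9042 - 0.05*10.8504 = 0.3617
  y_2 = 2.1591 - 0.05*4.3182 = 1.9432
Step 3: grad_x = 2*6*0.3617 = 4.3402, grad_y = 2*1*1.9432 = 3.8864
  x_3 = 0.3617 - 0.05*4.3402 = 0.1447
  y_3 = 1.9432 - 0.05*3.8864 = 1.7489
f(0.1447, 1.7489) = 6*0.1447^2 + 1*1.7489^2 = 3.1841


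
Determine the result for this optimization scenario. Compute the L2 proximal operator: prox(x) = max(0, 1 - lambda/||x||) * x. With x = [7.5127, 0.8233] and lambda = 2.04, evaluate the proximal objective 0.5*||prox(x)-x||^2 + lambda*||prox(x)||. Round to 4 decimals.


Step 1: Compute ||x||.
||x|| = 7.5577
Step 2: Compute scaling factor.
scale = max(0, 1 - 2.04/7.5577) = 0.7301
Step 3: prox(x) = [5.4848, 0.6011]
||prox(x)|| = 5.5177
Step 4: Proximal objective.
0.5*||prox-x||^2 = 2.0808
lambda*||prox|| = 11.2561
Total = 13.3369


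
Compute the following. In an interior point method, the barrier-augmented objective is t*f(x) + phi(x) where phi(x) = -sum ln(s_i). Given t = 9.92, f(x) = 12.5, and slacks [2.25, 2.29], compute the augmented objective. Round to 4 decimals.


Step 1: Compute log-barrier.
ln values: [0.8109, 0.8286]
phi = -(0.8109 + 0.8286) = -1.6395
Step 2: Compute augmented objective.
t*f(x) = 9.92*12.5 = 124.0
Total = 124.0 - 1.6395 = 122.3605


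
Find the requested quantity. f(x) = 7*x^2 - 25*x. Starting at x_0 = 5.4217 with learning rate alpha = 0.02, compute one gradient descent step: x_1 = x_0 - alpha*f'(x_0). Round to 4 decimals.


We compute the gradient at x_0 and apply the update.
f'(x) = 14*x - 25
f'(5.4217) = 14*5.4217 - 25 = 50.9038
x_1 = 5.4217 - 0.02*50.9038 = 4.4036


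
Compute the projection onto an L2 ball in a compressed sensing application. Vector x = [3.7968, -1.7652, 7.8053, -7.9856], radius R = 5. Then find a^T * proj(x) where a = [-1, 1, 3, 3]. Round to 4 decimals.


Step 1: Compute ||x|| (intermediates to 6 decimals).
||x|| = sqrt(3.7968^2 + (-1.7652)^2 + 7.8053^2 + (-7.9856)^2) = 11.925776
Step 2: Project.
Since ||x|| > R, scale = R/||x|| = 5/11.925776 = 0.41926, proj(x) = scale * x
proj(x) = [1.591846, -0.740078, 3.27245, -3.348043]
Step 3: Dot product.
a^T * proj(x) = -1*1.591846 + 1*(-0.740078) + 3*3.27245 + 3*(-3.348043) = -2.5587


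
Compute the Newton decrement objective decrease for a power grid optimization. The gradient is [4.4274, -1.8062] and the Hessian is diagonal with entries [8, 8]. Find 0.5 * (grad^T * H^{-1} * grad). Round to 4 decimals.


Step 1: H is diagonal, so H^(-1) * g = [0.5534, -0.2258].
Step 2: g^T H^(-1) g = sum_i g_i^2 / H_ii
  = (4.4274)^2/8 + (-1.8062)^2/8
  = 2.4502 + 0.4078 = 2.858
Step 3: Objective decrease = 0.5 * g^T H^(-1) g = 1.429


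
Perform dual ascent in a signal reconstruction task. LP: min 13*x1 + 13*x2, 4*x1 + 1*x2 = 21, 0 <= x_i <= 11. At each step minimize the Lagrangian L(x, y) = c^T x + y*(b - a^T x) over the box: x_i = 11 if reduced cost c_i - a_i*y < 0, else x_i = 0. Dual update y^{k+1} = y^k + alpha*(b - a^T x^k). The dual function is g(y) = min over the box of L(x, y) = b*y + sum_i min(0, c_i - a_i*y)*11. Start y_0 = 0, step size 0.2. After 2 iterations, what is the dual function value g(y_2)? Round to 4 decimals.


Dual ascent for LP: min 13*x1 + 13*x2, 4*x1 + 1*x2 = 21, 0 <= x_i <= 11
Step 1: y^k = 0.0, reduced costs: (13.0, 13.0)
  x^k = (0.0, 0.0), subgradient = b - a^T x = 21.0
  y^{k+1} = 0.0 + 0.2*21.0 = 4.2
Step 2: y^k = 4.2, reduced costs: (-3.8, 8.8)
  x^k = (11.0, 0.0), subgradient = b - a^T x = -23.0
  y^{k+1} = 4.2 + 0.2*-23.0 = -0.4
Dual objective at y_2 = -0.4: reduced costs (14.6, 13.4), box minimizer x = (0.0, 0.0)
g(y_2) = b*y + (c1 - a1*y)*x1 + (c2 - a2*y)*x2 = 21*(-0.4) + 14.6*0.0 + 13.4*0.0 = -8.4 + 0.0 + 0.0 = -8.4


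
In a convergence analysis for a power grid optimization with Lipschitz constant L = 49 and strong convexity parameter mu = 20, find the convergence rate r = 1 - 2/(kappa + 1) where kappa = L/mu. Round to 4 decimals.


Step 1: Compute the condition number.
kappa = L/mu = 49/20 = 2.45
Step 2: Compute the convergence rate.
r = 1 - 2/(kappa + 1) = 1 - 2*mu/(L + mu) = (L - mu)/(L + mu) = 29/69 = 0.4203


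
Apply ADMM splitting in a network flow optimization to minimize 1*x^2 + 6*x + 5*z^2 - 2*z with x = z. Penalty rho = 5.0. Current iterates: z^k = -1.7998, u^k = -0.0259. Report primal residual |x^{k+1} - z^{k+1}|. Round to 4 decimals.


ADMM iteration with rho = 5.0, z^k = -1.7998, u^k = -0.0259
Step 1: x-update.
Minimize 1*x^2 + 6*x + (5.0/2)*(x + 1.7998 - 0.0259)^2
FOC: (2*1 + 5.0)*x = -6 + 5.0*(-1.7998 + 0.0259)
x^{k+1} = -2.1242
Step 2: z-update.
Minimize 5*z^2 - 2*z + (5.0/2)*(-2.1242 - z - 0.0259)^2
FOC: (2*5 + 5.0)*z = 2 + 5.0*(-2.1242 - 0.0259)
z^{k+1} = -0.5834
Step 3: u-update.
u^{k+1} = -0.0259 - 2.1242 + 0.5834 = -1.5667
Step 4: Primal residual = |-2.1242 + 0.5834| = 1.5408


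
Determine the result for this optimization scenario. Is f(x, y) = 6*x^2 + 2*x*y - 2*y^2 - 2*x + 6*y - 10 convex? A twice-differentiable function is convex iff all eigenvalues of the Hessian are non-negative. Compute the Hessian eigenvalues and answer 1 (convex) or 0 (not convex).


The Hessian of f(x,y) = 6*x^2 + 2*x*y - 2*y^2 - 2*x + 6*y - 10 is:
H = [[12, 2], [2, -4]]
Trace = 12 - 4 = 8
Determinant = 12*-4 - (2)^2 = -52
Discriminant = (8)^2 - 4*-52 = 272.0
Eigenvalues: lambda_1 = -4.2462, lambda_2 = 12.2462
The function is not convex.

0


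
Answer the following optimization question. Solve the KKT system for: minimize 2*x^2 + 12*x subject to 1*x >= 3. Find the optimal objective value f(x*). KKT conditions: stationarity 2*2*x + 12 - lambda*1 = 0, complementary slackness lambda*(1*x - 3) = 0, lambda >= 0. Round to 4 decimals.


Step 1: Try lambda = 0 (constraint inactive).
x_unc = -12/(2*2) = -3.0
Check: 1*-3.0 = -3.0 < 3 -- violated!
Step 2: Constraint must be active: 1*x = 3
x* = 3/1 = 3.0
lambda = (2*2*3.0 + 12)/1 = 24.0
Step 3: Compute optimal value.
f(x*) = 2*3.0^2 + 12*3.0 = 54.0


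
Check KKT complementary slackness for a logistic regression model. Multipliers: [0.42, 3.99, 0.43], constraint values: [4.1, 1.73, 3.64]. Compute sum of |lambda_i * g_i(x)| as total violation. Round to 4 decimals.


KKT complementary slackness check:
lambda_1 * g_1 = 0.42 * 4.1 = 1.722
lambda_2 * g_2 = 3.99 * 1.73 = 6.9027
lambda_3 * g_3 = 0.43 * 3.64 = 1.5652
Total violation = 1.722 + 6.9027 + 1.5652 = 10.1899


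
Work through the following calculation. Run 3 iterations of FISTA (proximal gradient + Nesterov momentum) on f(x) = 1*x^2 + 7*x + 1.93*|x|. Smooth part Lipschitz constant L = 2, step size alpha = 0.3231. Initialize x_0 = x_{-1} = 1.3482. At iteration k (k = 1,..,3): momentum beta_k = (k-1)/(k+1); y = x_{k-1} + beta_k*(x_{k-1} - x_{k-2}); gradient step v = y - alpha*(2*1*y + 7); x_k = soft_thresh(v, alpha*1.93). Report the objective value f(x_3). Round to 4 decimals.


FISTA on f(x) = 1*x^2 + 7*x + 1.93*|x|
L = 2, alpha = 0.3231
Iteration 1: beta = 0.0, y = 1.3482 + 0.0*(1.3482 - 1.3482) = 1.3482
  grad(y) = 9.6964, v = y - alpha*grad = -1.7847
  prox(v) = soft_thresh(-1.7847, 0.6236) = -1.1611
Iteration 2: beta = 0.3333, y = -1.1611 + 0.3333*(-1.1611 - 1.3482) = -1.9976
  grad(y) = 3.0049, v = y - alpha*grad = -2.9684
  prox(v) = soft_thresh(-2.9684, 0.6236) = -2.3449
Iteration 3: beta = 0.5, y = -2.3449 + 0.5*(-2.3449 + 1.1611) = -2.9367
  grad(y) = 1.1266, v = y - alpha*grad = -3.3007
  prox(v) = soft_thresh(-3.3007, 0.6236) = -2.6771
f(x_3) = 1*(-2.6771)^2 + 7*(-2.6771) + 1.93*|-2.6771| = -6.406


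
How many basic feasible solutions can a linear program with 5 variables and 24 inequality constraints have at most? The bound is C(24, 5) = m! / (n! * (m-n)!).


Each vertex corresponds to some choice of n active constraints out of m, so the number of vertices is at most C(m, n) = m! / (n!(m-n)!).
m = 24, n = 5
Numerator: 24 * 23 * 22 * 21 * 20
Denominator: 5! = 120
C(24, 5) = 42504


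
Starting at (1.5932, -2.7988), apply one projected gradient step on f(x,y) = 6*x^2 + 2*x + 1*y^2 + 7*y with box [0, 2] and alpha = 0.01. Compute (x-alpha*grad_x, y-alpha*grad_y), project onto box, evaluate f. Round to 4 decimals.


Step 1: Compute gradient at (1.5932, -2.7988).
grad_x = 2*6*1.5932 + 2 = 21.1184
grad_y = 2*1*-2.7988 + 7 = 1.4024
Step 2: Gradient step.
x_raw = 1.5932 - 0.01*21.1184 = 1.382
y_raw = -2.7988 - 0.01*1.4024 = -2.8128
Step 3: Project onto [0, 2].
x_proj = clip(1.382) = 1.382
y_proj = clip(-2.8128) = 0.0
Step 4: Evaluate f.
f(1.382, 0.0) = 14.2238


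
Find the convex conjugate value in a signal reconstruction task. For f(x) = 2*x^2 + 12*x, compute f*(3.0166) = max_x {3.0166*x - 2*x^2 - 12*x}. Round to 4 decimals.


f*(y) = sup_x {y*x - a*x^2 - b*x} = sup_x {(y-b)*x - a*x^2}
FOC: (y - b) - 2a*x = 0 => x* = (y - b)/(2a)
x* = (3.0166 - 12)/(2*2) = -2.2459
f*(3.0166) = (y-b)^2/(4a) = (3.0166 - 12)^2/(4*2)
= 80.7015/8 = 10.0877


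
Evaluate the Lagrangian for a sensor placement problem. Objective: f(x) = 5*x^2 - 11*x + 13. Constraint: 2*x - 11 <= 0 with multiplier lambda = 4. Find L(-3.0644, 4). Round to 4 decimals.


Step 1: Evaluate f(x).
f(-3.0644) = 5*(-3.0644)^2 - 11*(-3.0644) + 13 = 93.6611
Step 2: Evaluate g(x).
g(-3.0644) = 2*-3.0644 - 11 = -17.1288
Step 3: Compute Lagrangian.
L = 93.6611 + 4*-17.1288 = 25.1459


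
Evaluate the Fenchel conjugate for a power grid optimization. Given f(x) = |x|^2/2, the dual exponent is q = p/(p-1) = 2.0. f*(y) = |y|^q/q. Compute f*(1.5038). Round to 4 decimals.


The conjugate exponent q satisfies 1/p + 1/q = 1.
p = 2, so q = 2/(2 - 1) = 2.0
|y|^q = 1.5038^2.0 = 2.2614
f*(1.5038) = 2.2614 / 2.0 = 1.1307


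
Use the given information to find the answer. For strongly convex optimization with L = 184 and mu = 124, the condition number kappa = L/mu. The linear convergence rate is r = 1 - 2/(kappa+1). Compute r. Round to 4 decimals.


Step 1: Compute the condition number.
kappa = L/mu = 184/124 = 1.4839
Step 2: Compute the convergence rate.
r = 1 - 2/(kappa + 1) = 1 - 2*mu/(L + mu) = (L - mu)/(L + mu) = 60/308 = 0.1948


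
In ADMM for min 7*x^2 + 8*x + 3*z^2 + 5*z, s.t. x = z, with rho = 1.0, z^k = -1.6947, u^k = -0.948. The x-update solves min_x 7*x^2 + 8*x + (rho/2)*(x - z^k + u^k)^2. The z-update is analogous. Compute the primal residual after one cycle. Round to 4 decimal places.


ADMM iteration with rho = 1.0, z^k = -1.6947, u^k = -0.948
Step 1: x-update.
Minimize 7*x^2 + 8*x + (1.0/2)*(x + 1.6947 - 0.948)^2
FOC: (2*7 + 1.0)*x = -8 + 1.0*(-1.6947 + 0.948)
x^{k+1} = -0.5831
Step 2: z-update.
Minimize 3*z^2 + 5*z + (1.0/2)*(-0.5831 - z - 0.948)^2
FOC: (2*3 + 1.0)*z = -5 + 1.0*(-0.5831 - 0.948)
z^{k+1} = -0.933
Step 3: u-update.
u^{k+1} = -0.948 - 0.5831 + 0.933 = -0.5981
Step 4: Primal residual = |-0.5831 + 0.933| = 0.3499


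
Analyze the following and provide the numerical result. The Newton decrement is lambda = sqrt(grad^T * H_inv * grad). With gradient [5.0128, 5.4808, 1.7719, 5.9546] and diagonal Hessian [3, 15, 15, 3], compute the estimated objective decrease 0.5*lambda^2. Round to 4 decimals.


Step 1: H is diagonal, so H^(-1) * g = [1.6709, 0.3654, 0.1181, 1.9849].
Step 2: g^T H^(-1) g = sum_i g_i^2 / H_ii
  = (5.0128)^2/3 + (5.4808)^2/15 + (1.7719)^2/15 + (5.9546)^2/3
  = 8.3761 + 2.0026 + 0.2093 + 11.8191 = 22.4071
Step 3: Objective decrease = 0.5 * g^T H^(-1) g = 11.2035


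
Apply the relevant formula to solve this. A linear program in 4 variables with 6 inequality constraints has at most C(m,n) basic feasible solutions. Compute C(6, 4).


Each vertex corresponds to some choice of n active constraints out of m, so the number of vertices is at most C(m, n) = m! / (n!(m-n)!).
m = 6, n = 4
Numerator: 6 * 5 * 4 * 3
Denominator: 4! = 24
C(6, 4) = 15


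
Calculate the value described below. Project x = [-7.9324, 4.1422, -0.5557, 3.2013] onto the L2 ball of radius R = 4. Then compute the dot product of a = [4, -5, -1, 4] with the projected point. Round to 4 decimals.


Step 1: Compute ||x|| (intermediates to 6 decimals).
||x|| = sqrt((-7.9324)^2 + 4.1422^2 + (-0.5557)^2 + 3.2013^2) = 9.520395
Step 2: Project.
Since ||x|| > R, scale = R/||x|| = 4/9.520395 = 0.420151, proj(x) = scale * x
proj(x) = [-3.332806, 1.740349, -0.233478, 1.345029]
Step 3: Dot product.
a^T * proj(x) = 4*(-3.332806) - 5*1.740349 - 1*(-0.233478) + 4*1.345029 = -16.4194


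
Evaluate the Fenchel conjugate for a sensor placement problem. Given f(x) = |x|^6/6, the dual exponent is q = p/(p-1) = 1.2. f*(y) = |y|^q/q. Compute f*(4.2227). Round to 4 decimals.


The conjugate exponent q satisfies 1/p + 1/q = 1.
p = 6, so q = 6/(6 - 1) = 1.2
|y|^q = 4.2227^1.2 = 5.6326
f*(4.2227) = 5.6326 / 1.2 = 4.6938


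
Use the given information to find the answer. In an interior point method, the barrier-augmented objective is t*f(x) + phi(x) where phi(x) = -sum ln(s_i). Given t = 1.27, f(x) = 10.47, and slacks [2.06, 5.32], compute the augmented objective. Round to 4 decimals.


Step 1: Compute log-barrier.
ln values: [0.7227, 1.6715]
phi = -(0.7227 + 1.6715) = -2.3942
Step 2: Compute augmented objective.
t*f(x) = 1.27*10.47 = 13.2969
Total = 13.2969 - 2.3942 = 10.9027


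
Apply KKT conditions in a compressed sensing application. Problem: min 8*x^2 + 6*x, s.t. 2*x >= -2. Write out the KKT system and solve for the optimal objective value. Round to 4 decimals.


Step 1: Try lambda = 0 (constraint inactive).
Stationarity: 2*8*x + 6 = 0
x* = -6/(2*8) = -0.375
Check constraint: 2*-0.375 = -0.75 >= -2 -- satisfied.
Step 2: Compute optimal value.
f(x*) = 8*(-0.375)^2 + 6*(-0.375) = -1.125


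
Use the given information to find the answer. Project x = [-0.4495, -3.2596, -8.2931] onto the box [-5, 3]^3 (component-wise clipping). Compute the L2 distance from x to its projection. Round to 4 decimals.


Project each component onto [-5, 3].
clip(-0.4495) = -0.4495, clip(-3.2596) = -3.2596, clip(-8.2931) = -5.0
Projection = [-0.4495, -3.2596, -5.0]
Squared diffs: [0.0, 0.0, 10.8445]
Distance = sqrt(10.8445) = 3.2931


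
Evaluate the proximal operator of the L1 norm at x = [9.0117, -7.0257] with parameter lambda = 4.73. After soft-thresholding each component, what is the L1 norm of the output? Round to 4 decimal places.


Soft-thresholding with lambda = 4.73:
prox(9.0117) = sign(9.0117)*max(|9.0117| - 4.73, 0) = 4.2817
prox(-7.0257) = sign(-7.0257)*max(|-7.0257| - 4.73, 0) = -2.2957
prox(x) = [4.2817, -2.2957]
||prox(x)||_1 = 4.2817 + 2.2957 = 6.5774


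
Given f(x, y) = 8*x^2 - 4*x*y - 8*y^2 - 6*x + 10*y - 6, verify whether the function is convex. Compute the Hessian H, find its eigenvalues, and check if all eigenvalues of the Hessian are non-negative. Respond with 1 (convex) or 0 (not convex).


The Hessian of f(x,y) = 8*x^2 - 4*x*y - 8*y^2 - 6*x + 10*y - 6 is:
H = [[16, -4], [-4, -16]]
Trace = 16 - 16 = 0
Determinant = 16*-16 - (-4)^2 = -272
Discriminant = (0)^2 - 4*-272 = 1088.0
Eigenvalues: lambda_1 = -16.4924, lambda_2 = 16.4924
The function is not convex.

0


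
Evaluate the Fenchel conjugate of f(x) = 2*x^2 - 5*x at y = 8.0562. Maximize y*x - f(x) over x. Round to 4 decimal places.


f*(y) = sup_x {y*x - a*x^2 - b*x} = sup_x {(y-b)*x - a*x^2}
FOC: (y - b) - 2a*x = 0 => x* = (y - b)/(2a)
x* = (8.0562 + 5)/(2*2) = 3.2641
f*(8.0562) = (y-b)^2/(4a) = (8.0562 + 5)^2/(4*2)
= 170.4644/8 = 21.308


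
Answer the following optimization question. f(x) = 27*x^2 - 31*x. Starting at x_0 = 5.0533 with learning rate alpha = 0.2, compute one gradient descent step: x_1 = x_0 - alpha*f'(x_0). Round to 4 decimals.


We compute the gradient at x_0 and apply the update.
f'(x) = 54*x - 31
f'(5.0533) = 54*5.0533 - 31 = 241.8782
x_1 = 5.0533 - 0.2*241.8782 = -43.3223


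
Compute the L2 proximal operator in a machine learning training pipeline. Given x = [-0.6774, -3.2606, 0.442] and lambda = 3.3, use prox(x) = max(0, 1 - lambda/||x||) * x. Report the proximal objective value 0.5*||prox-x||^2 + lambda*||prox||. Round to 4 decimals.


Step 1: Compute ||x||.
||x|| = 3.3594
Step 2: Compute scaling factor.
scale = max(0, 1 - 3.3/3.3594) = 0.0177
Step 3: prox(x) = [-0.012, -0.0577, 0.0078]
||prox(x)|| = 0.0594
Step 4: Proximal objective.
0.5*||prox-x||^2 = 5.445
lambda*||prox|| = 0.196
Total = 5.6411


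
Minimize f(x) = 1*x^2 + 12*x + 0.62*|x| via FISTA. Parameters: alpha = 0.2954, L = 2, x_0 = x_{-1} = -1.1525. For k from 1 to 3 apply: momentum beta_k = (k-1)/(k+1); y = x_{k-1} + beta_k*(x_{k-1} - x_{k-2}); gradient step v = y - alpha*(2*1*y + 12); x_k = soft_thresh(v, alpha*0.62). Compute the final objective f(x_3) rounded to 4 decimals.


FISTA on f(x) = 1*x^2 + 12*x + 0.62*|x|
L = 2, alpha = 0.2954
Iteration 1: beta = 0.0, y = -1.1525 + 0.0*(-1.1525 + 1.1525) = -1.1525
  grad(y) = 9.695, v = y - alpha*grad = -4.0164
  prox(v) = soft_thresh(-4.0164, 0.1831) = -3.8333
Iteration 2: beta = 0.3333, y = -3.8333 + 0.3333*(-3.8333 + 1.1525) = -4.7268
  grad(y) = 2.5463, v = y - alpha*grad = -5.479
  prox(v) = soft_thresh(-5.479, 0.1831) = -5.2959
Iteration 3: beta = 0.5, y = -5.2959 + 0.5*(-5.2959 + 3.8333) = -6.0272
  grad(y) = -0.0544, v = y - alpha*grad = -6.0111
  prox(v) = soft_thresh(-6.0111, 0.1831) = -5.828
f(x_3) = 1*(-5.828)^2 + 12*(-5.828) + 0.62*|-5.828| = -32.3571
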